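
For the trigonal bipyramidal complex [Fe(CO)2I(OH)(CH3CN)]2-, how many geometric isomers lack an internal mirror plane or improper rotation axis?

In a trigonal bipyramid the two axial positions differ from the three equatorial ones.
Systematic enumeration (placing each ligand type in turn and discarding arrangements equivalent by rotation or reflection) gives 7 geometric isomers.
Of these, 3 lack any improper symmetry element and so occur as enantiomeric pairs, giving 7 + 3 = 10 stereoisomers in total.

3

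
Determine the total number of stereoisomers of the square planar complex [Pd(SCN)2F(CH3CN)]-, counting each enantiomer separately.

A square has two trans pairs of vertices; adjacent vertices are cis.
Systematic placement gives 2 geometric isomers: SCN cis; SCN trans.
Each arrangement has an internal mirror plane or centre of symmetry, so none is chiral.

2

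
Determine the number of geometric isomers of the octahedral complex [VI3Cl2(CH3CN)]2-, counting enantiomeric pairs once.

Systematic placement gives 3 geometric isomers: I mer, Cl cis; I mer, Cl trans; I fac, Cl cis.

3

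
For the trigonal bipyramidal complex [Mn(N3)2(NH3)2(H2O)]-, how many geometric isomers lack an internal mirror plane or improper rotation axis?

In a trigonal bipyramid the two axial positions differ from the three equatorial ones.
Systematic enumeration (placing each ligand type in turn and discarding arrangements equivalent by rotation or reflection) gives 5 geometric isomers.
One of these lacks any improper symmetry element and so occurs as an enantiomeric pair, giving 5 + 1 = 6 stereoisomers in total.

1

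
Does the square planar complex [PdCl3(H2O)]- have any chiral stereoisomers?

no

In a square planar complex each vertex has one trans partner and two cis neighbours.
Only one geometric arrangement is possible.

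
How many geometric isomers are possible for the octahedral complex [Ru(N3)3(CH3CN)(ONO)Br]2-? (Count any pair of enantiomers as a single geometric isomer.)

4

An octahedron has six vertices in three trans pairs; every non-trans pair is cis.
The distinct arrangements are (4 in all): N3 mer (3 arrangements); N3 fac (chiral).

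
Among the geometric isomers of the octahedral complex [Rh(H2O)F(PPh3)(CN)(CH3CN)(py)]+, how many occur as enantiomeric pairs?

15

Systematic enumeration (placing each ligand type in turn and discarding arrangements equivalent by rotation or reflection) gives 15 geometric isomers.
Of these, 15 lack any improper symmetry element and so occur as enantiomeric pairs, giving 15 + 15 = 30 stereoisomers in total.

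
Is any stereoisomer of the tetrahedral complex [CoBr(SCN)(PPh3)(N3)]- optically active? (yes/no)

In a tetrahedral complex all four positions are equivalent and every pair of ligands is adjacent — there is no cis/trans distinction.
Only one geometric arrangement is possible; it has no improper symmetry element, so it exists as a pair of enantiomers (2 stereoisomers).

yes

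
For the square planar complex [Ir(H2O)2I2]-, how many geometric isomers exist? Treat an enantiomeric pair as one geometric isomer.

2

A square has two trans pairs of vertices; adjacent vertices are cis.
There are 2 geometric isomers: H2O cis; H2O trans.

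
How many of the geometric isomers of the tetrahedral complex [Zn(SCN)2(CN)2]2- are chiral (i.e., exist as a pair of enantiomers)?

Only one geometric arrangement is possible.

0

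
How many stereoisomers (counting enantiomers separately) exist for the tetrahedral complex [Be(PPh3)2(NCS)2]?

1

All four vertices of a tetrahedron are equivalent and mutually adjacent, so cis/trans isomerism cannot arise.
Only one geometric arrangement is possible.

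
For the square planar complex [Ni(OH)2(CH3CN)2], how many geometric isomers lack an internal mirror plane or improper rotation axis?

0

Working through the distinct placements yields 2 geometric isomers: OH cis; OH trans.
Each arrangement has an internal mirror plane or centre of symmetry, so none is chiral.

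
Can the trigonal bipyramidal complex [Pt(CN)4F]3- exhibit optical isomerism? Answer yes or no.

no

A trigonal bipyramid has two axial and three equatorial sites, which are chemically inequivalent.
The distinct arrangements are (2 in all): F equatorial; F axial.
Each arrangement has an internal mirror plane or centre of symmetry, so none is chiral.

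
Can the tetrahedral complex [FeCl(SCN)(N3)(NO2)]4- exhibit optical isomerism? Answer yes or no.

yes

In a tetrahedral complex all four positions are equivalent and every pair of ligands is adjacent — there is no cis/trans distinction.
Only one geometric arrangement is possible; it has no improper symmetry element, so it exists as a pair of enantiomers (2 stereoisomers).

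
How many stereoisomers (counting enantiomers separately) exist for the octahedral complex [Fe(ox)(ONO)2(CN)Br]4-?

6

Each ox is bidentate and must span two cis positions.
There are 4 geometric isomers: ONO cis (3 arrangements, 2 chiral); ONO trans.
Of these, 2 lack any improper symmetry element and so occur as enantiomeric pairs, giving 4 + 2 = 6 stereoisomers in total.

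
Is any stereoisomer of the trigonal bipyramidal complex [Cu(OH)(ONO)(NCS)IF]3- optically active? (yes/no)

In a trigonal bipyramid the two axial positions differ from the three equatorial ones.
Systematic enumeration (placing each ligand type in turn and discarding arrangements equivalent by rotation or reflection) gives 10 geometric isomers.
Of these, 10 lack any improper symmetry element and so occur as enantiomeric pairs, giving 10 + 10 = 20 stereoisomers in total.

yes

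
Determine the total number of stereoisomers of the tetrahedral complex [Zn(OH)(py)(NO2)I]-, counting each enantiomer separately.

In a tetrahedral complex all four positions are equivalent and every pair of ligands is adjacent — there is no cis/trans distinction.
Only one geometric arrangement is possible; it has no improper symmetry element, so it exists as a pair of enantiomers (2 stereoisomers).

2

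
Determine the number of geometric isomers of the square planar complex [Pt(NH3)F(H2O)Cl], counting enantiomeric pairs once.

3

In a square planar complex each vertex has one trans partner and two cis neighbours.
There are 3 geometric isomers: (Cl/H2O trans, F/NH3 trans); (Cl/NH3 trans, F/H2O trans); (Cl/F trans, H2O/NH3 trans).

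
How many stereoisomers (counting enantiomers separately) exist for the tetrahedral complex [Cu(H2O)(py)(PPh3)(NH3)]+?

2

In a tetrahedral complex all four positions are equivalent and every pair of ligands is adjacent — there is no cis/trans distinction.
Only one geometric arrangement is possible; it has no improper symmetry element, so it exists as a pair of enantiomers (2 stereoisomers).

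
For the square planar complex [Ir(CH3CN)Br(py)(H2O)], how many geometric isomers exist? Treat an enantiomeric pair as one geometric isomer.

A square has two trans pairs of vertices; adjacent vertices are cis.
There are 3 geometric isomers: (Br/H2O trans, CH3CN/py trans); (Br/py trans, CH3CN/H2O trans); (Br/CH3CN trans, H2O/py trans).

3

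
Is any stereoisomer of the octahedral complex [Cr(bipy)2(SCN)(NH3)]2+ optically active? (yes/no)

In an octahedral complex each vertex has one trans partner and four cis neighbours.
Each bipy is bidentate and must span two cis positions.
Systematic placement gives 2 geometric isomers: SCN and NH3 mutually trans; SCN and NH3 mutually cis (chiral).
One of these lacks any improper symmetry element and so occurs as an enantiomeric pair, giving 2 + 1 = 3 stereoisomers in total.

yes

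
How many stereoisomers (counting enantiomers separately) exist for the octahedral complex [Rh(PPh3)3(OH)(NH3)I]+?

5

In an octahedral complex each vertex has one trans partner and four cis neighbours.
Systematic placement gives 4 geometric isomers: PPh3 mer (3 arrangements); PPh3 fac (chiral).
One of these lacks any improper symmetry element and so occurs as an enantiomeric pair, giving 4 + 1 = 5 stereoisomers in total.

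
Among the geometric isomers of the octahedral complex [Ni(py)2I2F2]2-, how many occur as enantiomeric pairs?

1

Systematic placement gives 5 geometric isomers: py trans, I trans, F trans; py cis, I cis, F trans; py trans, I cis, F cis; py cis, I cis, F cis (chiral); py cis, I trans, F cis.
One of these lacks any improper symmetry element and so occurs as an enantiomeric pair, giving 5 + 1 = 6 stereoisomers in total.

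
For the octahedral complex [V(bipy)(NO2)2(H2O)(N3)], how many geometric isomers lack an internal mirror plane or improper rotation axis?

The six octahedral sites form three mutually perpendicular trans pairs.
Each bipy is bidentate and must span two cis positions.
Systematic placement gives 4 geometric isomers: NO2 cis (3 arrangements, 2 chiral); NO2 trans.
Of these, 2 lack any improper symmetry element and so occur as enantiomeric pairs, giving 4 + 2 = 6 stereoisomers in total.

2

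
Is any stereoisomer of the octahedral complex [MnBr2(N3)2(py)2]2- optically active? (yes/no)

In an octahedral complex each vertex has one trans partner and four cis neighbours.
Systematic placement gives 5 geometric isomers: Br trans, N3 trans, py trans; Br trans, N3 cis, py cis; Br cis, N3 cis, py trans; Br cis, N3 cis, py cis (chiral); Br cis, N3 trans, py cis.
One of these lacks any improper symmetry element and so occurs as an enantiomeric pair, giving 5 + 1 = 6 stereoisomers in total.

yes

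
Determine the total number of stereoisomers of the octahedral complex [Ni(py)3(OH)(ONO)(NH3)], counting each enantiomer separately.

An octahedron has six vertices in three trans pairs; every non-trans pair is cis.
Working through the distinct placements yields 4 geometric isomers: py mer (3 arrangements); py fac (chiral).
One of these lacks any improper symmetry element and so occurs as an enantiomeric pair, giving 4 + 1 = 5 stereoisomers in total.

5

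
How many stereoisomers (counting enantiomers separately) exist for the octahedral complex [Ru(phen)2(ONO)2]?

3

Each phen is bidentate and must span two cis positions.
The distinct arrangements are (2 in all): ONO trans; ONO cis (chiral).
One of these lacks any improper symmetry element and so occurs as an enantiomeric pair, giving 2 + 1 = 3 stereoisomers in total.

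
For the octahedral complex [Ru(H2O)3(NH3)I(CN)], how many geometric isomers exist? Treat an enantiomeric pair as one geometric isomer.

An octahedron has six vertices in three trans pairs; every non-trans pair is cis.
Systematic placement gives 4 geometric isomers: H2O mer (3 arrangements); H2O fac (chiral).

4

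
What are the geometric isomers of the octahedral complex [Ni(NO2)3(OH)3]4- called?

fac and mer

An octahedron has six vertices in three trans pairs; every non-trans pair is cis.
The distinct arrangements are (2 in all): NO2 mer; NO2 fac.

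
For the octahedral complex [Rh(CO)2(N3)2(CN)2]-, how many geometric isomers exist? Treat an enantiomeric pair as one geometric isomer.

An octahedron has six vertices in three trans pairs; every non-trans pair is cis.
Working through the distinct placements yields 5 geometric isomers: CO trans, N3 trans, CN trans; CO cis, N3 cis, CN trans; CO cis, N3 trans, CN cis; CO cis, N3 cis, CN cis (chiral); CO trans, N3 cis, CN cis.

5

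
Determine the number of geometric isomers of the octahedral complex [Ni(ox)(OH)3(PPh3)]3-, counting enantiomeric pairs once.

In an octahedral complex each vertex has one trans partner and four cis neighbours.
Each ox is bidentate and must span two cis positions.
The distinct arrangements are (2 in all): OH mer; OH fac.

2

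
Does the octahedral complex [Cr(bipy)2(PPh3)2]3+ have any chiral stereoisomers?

Each bipy is bidentate and must span two cis positions.
Systematic placement gives 2 geometric isomers: PPh3 trans; PPh3 cis (chiral).
One of these lacks any improper symmetry element and so occurs as an enantiomeric pair, giving 2 + 1 = 3 stereoisomers in total.

yes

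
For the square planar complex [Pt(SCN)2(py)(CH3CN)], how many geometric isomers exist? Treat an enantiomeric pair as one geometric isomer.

A square has two trans pairs of vertices; adjacent vertices are cis.
Working through the distinct placements yields 2 geometric isomers: SCN cis; SCN trans.

2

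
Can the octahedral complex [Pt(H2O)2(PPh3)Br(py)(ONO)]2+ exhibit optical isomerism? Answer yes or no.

An octahedron has six vertices in three trans pairs; every non-trans pair is cis.
Exhaustive case analysis gives 9 geometric isomers.
Of these, 6 lack any improper symmetry element and so occur as enantiomeric pairs, giving 9 + 6 = 15 stereoisomers in total.

yes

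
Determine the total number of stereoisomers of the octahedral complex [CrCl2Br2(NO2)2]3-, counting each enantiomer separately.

6

Working through the distinct placements yields 5 geometric isomers: Cl trans, Br trans, NO2 trans; Cl cis, Br trans, NO2 cis; Cl cis, Br cis, NO2 trans; Cl cis, Br cis, NO2 cis (chiral); Cl trans, Br cis, NO2 cis.
One of these lacks any improper symmetry element and so occurs as an enantiomeric pair, giving 5 + 1 = 6 stereoisomers in total.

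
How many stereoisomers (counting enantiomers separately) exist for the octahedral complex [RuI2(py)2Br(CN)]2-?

8

The six octahedral sites form three mutually perpendicular trans pairs.
There are 6 geometric isomers: I trans, py trans; I cis, py cis (3 arrangements, 2 chiral); I cis, py trans; I trans, py cis.
Of these, 2 lack any improper symmetry element and so occur as enantiomeric pairs, giving 6 + 2 = 8 stereoisomers in total.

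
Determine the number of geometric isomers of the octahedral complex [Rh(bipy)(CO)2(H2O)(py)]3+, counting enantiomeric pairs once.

The six octahedral sites form three mutually perpendicular trans pairs.
Each bipy is bidentate and must span two cis positions.
Systematic placement gives 4 geometric isomers: CO trans; CO cis (3 arrangements, 2 chiral).

4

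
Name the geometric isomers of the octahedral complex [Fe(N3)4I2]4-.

cis and trans

An octahedron has six vertices in three trans pairs; every non-trans pair is cis.
The distinct arrangements are (2 in all): I trans; I cis.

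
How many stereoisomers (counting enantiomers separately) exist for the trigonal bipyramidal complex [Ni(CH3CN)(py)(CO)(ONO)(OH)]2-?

20

Systematic enumeration (placing each ligand type in turn and discarding arrangements equivalent by rotation or reflection) gives 10 geometric isomers.
Of these, 10 lack any improper symmetry element and so occur as enantiomeric pairs, giving 10 + 10 = 20 stereoisomers in total.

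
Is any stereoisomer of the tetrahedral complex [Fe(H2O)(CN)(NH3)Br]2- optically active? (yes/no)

yes

In a tetrahedral complex all four positions are equivalent and every pair of ligands is adjacent — there is no cis/trans distinction.
Only one geometric arrangement is possible; it has no improper symmetry element, so it exists as a pair of enantiomers (2 stereoisomers).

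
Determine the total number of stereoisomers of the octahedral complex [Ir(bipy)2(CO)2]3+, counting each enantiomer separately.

The six octahedral sites form three mutually perpendicular trans pairs.
Each bipy is bidentate and must span two cis positions.
The distinct arrangements are (2 in all): CO trans; CO cis (chiral).
One of these lacks any improper symmetry element and so occurs as an enantiomeric pair, giving 2 + 1 = 3 stereoisomers in total.

3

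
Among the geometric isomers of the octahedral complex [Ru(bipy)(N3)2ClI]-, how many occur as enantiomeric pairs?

An octahedron has six vertices in three trans pairs; every non-trans pair is cis.
Each bipy is bidentate and must span two cis positions.
There are 4 geometric isomers: N3 cis (3 arrangements, 2 chiral); N3 trans.
Of these, 2 lack any improper symmetry element and so occur as enantiomeric pairs, giving 4 + 2 = 6 stereoisomers in total.

2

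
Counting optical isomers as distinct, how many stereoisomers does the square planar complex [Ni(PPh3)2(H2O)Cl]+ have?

In a square planar complex each vertex has one trans partner and two cis neighbours.
Working through the distinct placements yields 2 geometric isomers: PPh3 cis; PPh3 trans.
Each arrangement has an internal mirror plane or centre of symmetry, so none is chiral.

2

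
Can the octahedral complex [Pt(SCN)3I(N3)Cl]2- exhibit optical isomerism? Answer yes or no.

The six octahedral sites form three mutually perpendicular trans pairs.
The distinct arrangements are (4 in all): SCN mer (3 arrangements); SCN fac (chiral).
One of these lacks any improper symmetry element and so occurs as an enantiomeric pair, giving 4 + 1 = 5 stereoisomers in total.

yes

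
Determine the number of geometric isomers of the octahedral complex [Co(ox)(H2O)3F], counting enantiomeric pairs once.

In an octahedral complex each vertex has one trans partner and four cis neighbours.
Each ox is bidentate and must span two cis positions.
The distinct arrangements are (2 in all): H2O fac; H2O mer.

2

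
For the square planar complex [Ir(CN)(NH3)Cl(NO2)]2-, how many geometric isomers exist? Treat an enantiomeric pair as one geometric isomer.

The distinct arrangements are (3 in all): (CN/NH3 trans, Cl/NO2 trans); (CN/NO2 trans, Cl/NH3 trans); (CN/Cl trans, NH3/NO2 trans).

3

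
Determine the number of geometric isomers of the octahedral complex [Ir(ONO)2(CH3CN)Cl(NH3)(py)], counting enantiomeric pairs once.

Placing the ligands in turn and identifying arrangements related by rotation or reflection leaves 9 distinct geometric isomers.

9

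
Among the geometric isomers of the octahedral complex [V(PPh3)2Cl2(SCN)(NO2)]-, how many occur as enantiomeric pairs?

2

The six octahedral sites form three mutually perpendicular trans pairs.
The distinct arrangements are (6 in all): PPh3 cis, Cl trans; PPh3 trans, Cl trans; PPh3 cis, Cl cis (3 arrangements, 2 chiral); PPh3 trans, Cl cis.
Of these, 2 lack any improper symmetry element and so occur as enantiomeric pairs, giving 6 + 2 = 8 stereoisomers in total.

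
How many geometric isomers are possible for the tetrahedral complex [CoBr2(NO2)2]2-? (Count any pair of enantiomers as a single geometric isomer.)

In a tetrahedral complex all four positions are equivalent and every pair of ligands is adjacent — there is no cis/trans distinction.
Only one geometric arrangement is possible.

1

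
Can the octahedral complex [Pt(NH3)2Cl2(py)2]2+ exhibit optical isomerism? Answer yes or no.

In an octahedral complex each vertex has one trans partner and four cis neighbours.
There are 5 geometric isomers: NH3 trans, Cl trans, py trans; NH3 cis, Cl trans, py cis; NH3 cis, Cl cis, py trans; NH3 cis, Cl cis, py cis (chiral); NH3 trans, Cl cis, py cis.
One of these lacks any improper symmetry element and so occurs as an enantiomeric pair, giving 5 + 1 = 6 stereoisomers in total.

yes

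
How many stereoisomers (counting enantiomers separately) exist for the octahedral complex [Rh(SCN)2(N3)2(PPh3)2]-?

The six octahedral sites form three mutually perpendicular trans pairs.
The distinct arrangements are (5 in all): SCN trans, N3 trans, PPh3 trans; SCN cis, N3 trans, PPh3 cis; SCN trans, N3 cis, PPh3 cis; SCN cis, N3 cis, PPh3 cis (chiral); SCN cis, N3 cis, PPh3 trans.
One of these lacks any improper symmetry element and so occurs as an enantiomeric pair, giving 5 + 1 = 6 stereoisomers in total.

6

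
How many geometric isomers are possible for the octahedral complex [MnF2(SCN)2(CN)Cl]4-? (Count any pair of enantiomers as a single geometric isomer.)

6

In an octahedral complex each vertex has one trans partner and four cis neighbours.
The distinct arrangements are (6 in all): F trans, SCN trans; F cis, SCN cis (3 arrangements, 2 chiral); F cis, SCN trans; F trans, SCN cis.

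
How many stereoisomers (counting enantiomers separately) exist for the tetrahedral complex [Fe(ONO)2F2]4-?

In a tetrahedral complex all four positions are equivalent and every pair of ligands is adjacent — there is no cis/trans distinction.
Only one geometric arrangement is possible.

1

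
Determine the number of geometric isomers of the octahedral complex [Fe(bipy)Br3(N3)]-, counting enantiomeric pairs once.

2

Each bipy is bidentate and must span two cis positions.
Working through the distinct placements yields 2 geometric isomers: Br mer; Br fac.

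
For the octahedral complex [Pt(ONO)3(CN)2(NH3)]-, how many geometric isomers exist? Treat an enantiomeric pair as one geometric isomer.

3

There are 3 geometric isomers: ONO mer, CN trans; ONO mer, CN cis; ONO fac, CN cis.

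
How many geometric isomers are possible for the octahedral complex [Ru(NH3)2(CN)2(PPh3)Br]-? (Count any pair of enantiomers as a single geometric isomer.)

An octahedron has six vertices in three trans pairs; every non-trans pair is cis.
The distinct arrangements are (6 in all): NH3 cis, CN cis (3 arrangements, 2 chiral); NH3 trans, CN cis; NH3 cis, CN trans; NH3 trans, CN trans.

6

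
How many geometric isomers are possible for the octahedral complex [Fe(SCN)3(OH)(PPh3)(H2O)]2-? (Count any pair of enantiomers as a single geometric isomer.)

In an octahedral complex each vertex has one trans partner and four cis neighbours.
Working through the distinct placements yields 4 geometric isomers: SCN mer (3 arrangements); SCN fac (chiral).

4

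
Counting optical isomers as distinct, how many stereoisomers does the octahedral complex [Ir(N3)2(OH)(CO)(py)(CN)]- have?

Systematic enumeration (placing each ligand type in turn and discarding arrangements equivalent by rotation or reflection) gives 9 geometric isomers.
Of these, 6 lack any improper symmetry element and so occur as enantiomeric pairs, giving 9 + 6 = 15 stereoisomers in total.

15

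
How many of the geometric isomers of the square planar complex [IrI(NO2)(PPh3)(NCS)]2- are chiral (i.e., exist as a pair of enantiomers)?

0

A square has two trans pairs of vertices; adjacent vertices are cis.
Systematic placement gives 3 geometric isomers: (I/NO2 trans, NCS/PPh3 trans); (I/PPh3 trans, NCS/NO2 trans); (I/NCS trans, NO2/PPh3 trans).
Each arrangement has an internal mirror plane or centre of symmetry, so none is chiral.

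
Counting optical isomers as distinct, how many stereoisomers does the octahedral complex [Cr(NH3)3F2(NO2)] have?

The six octahedral sites form three mutually perpendicular trans pairs.
Systematic placement gives 3 geometric isomers: NH3 mer, F trans; NH3 fac, F cis; NH3 mer, F cis.
Each arrangement has an internal mirror plane or centre of symmetry, so none is chiral.

3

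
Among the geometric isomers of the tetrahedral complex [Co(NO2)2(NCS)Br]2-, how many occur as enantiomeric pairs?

0

All four vertices of a tetrahedron are equivalent and mutually adjacent, so cis/trans isomerism cannot arise.
Only one geometric arrangement is possible.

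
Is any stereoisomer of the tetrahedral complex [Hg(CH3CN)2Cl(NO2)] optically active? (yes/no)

Only one geometric arrangement is possible.

no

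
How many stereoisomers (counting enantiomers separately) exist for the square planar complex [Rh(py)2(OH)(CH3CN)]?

In a square planar complex each vertex has one trans partner and two cis neighbours.
Systematic placement gives 2 geometric isomers: py cis; py trans.
Each arrangement has an internal mirror plane or centre of symmetry, so none is chiral.

2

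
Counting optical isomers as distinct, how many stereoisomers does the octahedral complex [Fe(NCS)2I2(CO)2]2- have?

6

The six octahedral sites form three mutually perpendicular trans pairs.
Systematic placement gives 5 geometric isomers: NCS trans, I trans, CO trans; NCS cis, I cis, CO trans; NCS trans, I cis, CO cis; NCS cis, I cis, CO cis (chiral); NCS cis, I trans, CO cis.
One of these lacks any improper symmetry element and so occurs as an enantiomeric pair, giving 5 + 1 = 6 stereoisomers in total.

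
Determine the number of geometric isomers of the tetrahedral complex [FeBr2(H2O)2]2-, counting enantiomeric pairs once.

1

All four vertices of a tetrahedron are equivalent and mutually adjacent, so cis/trans isomerism cannot arise.
Only one geometric arrangement is possible.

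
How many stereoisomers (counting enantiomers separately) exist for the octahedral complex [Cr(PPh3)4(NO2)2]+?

2

An octahedron has six vertices in three trans pairs; every non-trans pair is cis.
The distinct arrangements are (2 in all): NO2 trans; NO2 cis.
Each arrangement has an internal mirror plane or centre of symmetry, so none is chiral.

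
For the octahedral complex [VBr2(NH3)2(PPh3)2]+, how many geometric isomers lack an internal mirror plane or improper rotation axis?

In an octahedral complex each vertex has one trans partner and four cis neighbours.
There are 5 geometric isomers: Br trans, NH3 trans, PPh3 trans; Br trans, NH3 cis, PPh3 cis; Br cis, NH3 cis, PPh3 trans; Br cis, NH3 cis, PPh3 cis (chiral); Br cis, NH3 trans, PPh3 cis.
One of these lacks any improper symmetry element and so occurs as an enantiomeric pair, giving 5 + 1 = 6 stereoisomers in total.

1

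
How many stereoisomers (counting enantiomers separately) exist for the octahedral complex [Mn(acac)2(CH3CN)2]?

3

In an octahedral complex each vertex has one trans partner and four cis neighbours.
Each acac is bidentate and must span two cis positions.
The distinct arrangements are (2 in all): CH3CN trans; CH3CN cis (chiral).
One of these lacks any improper symmetry element and so occurs as an enantiomeric pair, giving 2 + 1 = 3 stereoisomers in total.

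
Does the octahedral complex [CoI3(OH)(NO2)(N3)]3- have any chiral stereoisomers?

yes

In an octahedral complex each vertex has one trans partner and four cis neighbours.
The distinct arrangements are (4 in all): I mer (3 arrangements); I fac (chiral).
One of these lacks any improper symmetry element and so occurs as an enantiomeric pair, giving 4 + 1 = 5 stereoisomers in total.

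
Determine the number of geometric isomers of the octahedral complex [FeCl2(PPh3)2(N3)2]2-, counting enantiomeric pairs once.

5

The six octahedral sites form three mutually perpendicular trans pairs.
Working through the distinct placements yields 5 geometric isomers: Cl trans, PPh3 trans, N3 trans; Cl trans, PPh3 cis, N3 cis; Cl cis, PPh3 trans, N3 cis; Cl cis, PPh3 cis, N3 cis (chiral); Cl cis, PPh3 cis, N3 trans.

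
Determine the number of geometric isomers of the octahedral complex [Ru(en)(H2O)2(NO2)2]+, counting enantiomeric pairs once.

In an octahedral complex each vertex has one trans partner and four cis neighbours.
Each en is bidentate and must span two cis positions.
Systematic placement gives 3 geometric isomers: H2O trans, NO2 cis; H2O cis, NO2 cis (chiral); H2O cis, NO2 trans.

3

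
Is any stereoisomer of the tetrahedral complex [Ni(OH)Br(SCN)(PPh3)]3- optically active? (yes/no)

All four vertices of a tetrahedron are equivalent and mutually adjacent, so cis/trans isomerism cannot arise.
Only one geometric arrangement is possible; it has no improper symmetry element, so it exists as a pair of enantiomers (2 stereoisomers).

yes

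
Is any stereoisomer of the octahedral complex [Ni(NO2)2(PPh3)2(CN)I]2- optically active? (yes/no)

The six octahedral sites form three mutually perpendicular trans pairs.
Working through the distinct placements yields 6 geometric isomers: NO2 trans, PPh3 trans; NO2 cis, PPh3 cis (3 arrangements, 2 chiral); NO2 cis, PPh3 trans; NO2 trans, PPh3 cis.
Of these, 2 lack any improper symmetry element and so occur as enantiomeric pairs, giving 6 + 2 = 8 stereoisomers in total.

yes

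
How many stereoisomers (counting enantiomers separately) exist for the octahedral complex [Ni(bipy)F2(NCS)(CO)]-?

6

Each bipy is bidentate and must span two cis positions.
The distinct arrangements are (4 in all): F cis (3 arrangements, 2 chiral); F trans.
Of these, 2 lack any improper symmetry element and so occur as enantiomeric pairs, giving 4 + 2 = 6 stereoisomers in total.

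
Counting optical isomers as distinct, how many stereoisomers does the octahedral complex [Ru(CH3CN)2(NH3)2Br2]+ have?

6

Systematic placement gives 5 geometric isomers: CH3CN trans, NH3 trans, Br trans; CH3CN cis, NH3 cis, Br trans; CH3CN cis, NH3 trans, Br cis; CH3CN cis, NH3 cis, Br cis (chiral); CH3CN trans, NH3 cis, Br cis.
One of these lacks any improper symmetry element and so occurs as an enantiomeric pair, giving 5 + 1 = 6 stereoisomers in total.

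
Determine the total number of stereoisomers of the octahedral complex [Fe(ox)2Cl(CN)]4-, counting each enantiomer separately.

3

The six octahedral sites form three mutually perpendicular trans pairs.
Each ox is bidentate and must span two cis positions.
There are 2 geometric isomers: Cl and CN mutually trans; Cl and CN mutually cis (chiral).
One of these lacks any improper symmetry element and so occurs as an enantiomeric pair, giving 2 + 1 = 3 stereoisomers in total.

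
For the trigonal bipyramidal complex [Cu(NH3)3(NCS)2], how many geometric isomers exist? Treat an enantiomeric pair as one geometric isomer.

In a trigonal bipyramid the two axial positions differ from the three equatorial ones.
Working through the distinct placements yields 3 geometric isomers: NCS both axial; NCS one axial, one equatorial; NCS both equatorial.

3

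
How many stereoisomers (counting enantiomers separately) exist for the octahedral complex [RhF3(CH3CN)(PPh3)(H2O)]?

The six octahedral sites form three mutually perpendicular trans pairs.
There are 4 geometric isomers: F mer (3 arrangements); F fac (chiral).
One of these lacks any improper symmetry element and so occurs as an enantiomeric pair, giving 4 + 1 = 5 stereoisomers in total.

5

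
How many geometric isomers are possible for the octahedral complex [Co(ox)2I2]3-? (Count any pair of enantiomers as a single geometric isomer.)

2

The six octahedral sites form three mutually perpendicular trans pairs.
Each ox is bidentate and must span two cis positions.
Working through the distinct placements yields 2 geometric isomers: I trans; I cis (chiral).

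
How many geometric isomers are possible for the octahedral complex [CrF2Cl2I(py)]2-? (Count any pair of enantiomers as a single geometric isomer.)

6

An octahedron has six vertices in three trans pairs; every non-trans pair is cis.
Systematic placement gives 6 geometric isomers: F trans, Cl trans; F cis, Cl trans; F cis, Cl cis (3 arrangements, 2 chiral); F trans, Cl cis.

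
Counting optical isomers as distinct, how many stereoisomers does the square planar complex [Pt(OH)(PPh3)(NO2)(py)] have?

3

A square has two trans pairs of vertices; adjacent vertices are cis.
The distinct arrangements are (3 in all): (NO2/PPh3 trans, OH/py trans); (NO2/py trans, OH/PPh3 trans); (NO2/OH trans, PPh3/py trans).
Each arrangement has an internal mirror plane or centre of symmetry, so none is chiral.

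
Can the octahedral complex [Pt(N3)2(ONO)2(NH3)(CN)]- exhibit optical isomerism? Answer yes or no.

The six octahedral sites form three mutually perpendicular trans pairs.
The distinct arrangements are (6 in all): N3 cis, ONO trans; N3 cis, ONO cis (3 arrangements, 2 chiral); N3 trans, ONO trans; N3 trans, ONO cis.
Of these, 2 lack any improper symmetry element and so occur as enantiomeric pairs, giving 6 + 2 = 8 stereoisomers in total.

yes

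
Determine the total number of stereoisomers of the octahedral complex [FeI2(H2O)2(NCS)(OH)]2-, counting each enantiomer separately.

An octahedron has six vertices in three trans pairs; every non-trans pair is cis.
Systematic placement gives 6 geometric isomers: I trans, H2O trans; I cis, H2O trans; I cis, H2O cis (3 arrangements, 2 chiral); I trans, H2O cis.
Of these, 2 lack any improper symmetry element and so occur as enantiomeric pairs, giving 6 + 2 = 8 stereoisomers in total.

8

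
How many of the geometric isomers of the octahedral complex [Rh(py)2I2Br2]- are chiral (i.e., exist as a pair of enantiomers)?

1

The six octahedral sites form three mutually perpendicular trans pairs.
There are 5 geometric isomers: py trans, I trans, Br trans; py cis, I cis, Br trans; py trans, I cis, Br cis; py cis, I cis, Br cis (chiral); py cis, I trans, Br cis.
One of these lacks any improper symmetry element and so occurs as an enantiomeric pair, giving 5 + 1 = 6 stereoisomers in total.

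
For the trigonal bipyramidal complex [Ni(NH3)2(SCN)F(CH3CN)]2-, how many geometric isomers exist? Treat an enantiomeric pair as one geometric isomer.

7

In a trigonal bipyramid the two axial positions differ from the three equatorial ones.
Placing the ligands in turn and identifying arrangements related by rotation or reflection leaves 7 distinct geometric isomers.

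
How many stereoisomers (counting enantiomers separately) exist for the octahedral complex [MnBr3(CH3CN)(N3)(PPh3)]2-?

An octahedron has six vertices in three trans pairs; every non-trans pair is cis.
Systematic placement gives 4 geometric isomers: Br mer (3 arrangements); Br fac (chiral).
One of these lacks any improper symmetry element and so occurs as an enantiomeric pair, giving 4 + 1 = 5 stereoisomers in total.

5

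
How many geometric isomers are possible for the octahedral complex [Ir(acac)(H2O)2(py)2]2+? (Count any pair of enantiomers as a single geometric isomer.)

In an octahedral complex each vertex has one trans partner and four cis neighbours.
Each acac is bidentate and must span two cis positions.
The distinct arrangements are (3 in all): H2O trans, py cis; H2O cis, py trans; H2O cis, py cis (chiral).

3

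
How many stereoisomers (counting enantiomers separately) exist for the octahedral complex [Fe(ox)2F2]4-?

The six octahedral sites form three mutually perpendicular trans pairs.
Each ox is bidentate and must span two cis positions.
Systematic placement gives 2 geometric isomers: F trans; F cis (chiral).
One of these lacks any improper symmetry element and so occurs as an enantiomeric pair, giving 2 + 1 = 3 stereoisomers in total.

3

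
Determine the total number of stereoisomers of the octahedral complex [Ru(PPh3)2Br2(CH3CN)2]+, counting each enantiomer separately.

6

Working through the distinct placements yields 5 geometric isomers: PPh3 trans, Br trans, CH3CN trans; PPh3 cis, Br trans, CH3CN cis; PPh3 trans, Br cis, CH3CN cis; PPh3 cis, Br cis, CH3CN cis (chiral); PPh3 cis, Br cis, CH3CN trans.
One of these lacks any improper symmetry element and so occurs as an enantiomeric pair, giving 5 + 1 = 6 stereoisomers in total.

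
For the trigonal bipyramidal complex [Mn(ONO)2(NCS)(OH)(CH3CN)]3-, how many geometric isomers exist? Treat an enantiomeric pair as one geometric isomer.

In a trigonal bipyramid the two axial positions differ from the three equatorial ones.
Systematic enumeration (placing each ligand type in turn and discarding arrangements equivalent by rotation or reflection) gives 7 geometric isomers.

7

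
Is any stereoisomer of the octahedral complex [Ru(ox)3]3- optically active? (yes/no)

In an octahedral complex each vertex has one trans partner and four cis neighbours.
Each ox is bidentate and must span two cis positions.
Only one geometric arrangement is possible; it has no improper symmetry element, so it exists as a pair of enantiomers (2 stereoisomers).

yes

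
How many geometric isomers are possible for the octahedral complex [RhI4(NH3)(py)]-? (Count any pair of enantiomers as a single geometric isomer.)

2

The six octahedral sites form three mutually perpendicular trans pairs.
Systematic placement gives 2 geometric isomers: NH3 and py mutually trans; NH3 and py mutually cis.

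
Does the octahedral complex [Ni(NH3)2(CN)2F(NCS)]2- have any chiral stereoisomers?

yes

Systematic placement gives 6 geometric isomers: NH3 trans, CN trans; NH3 cis, CN trans; NH3 trans, CN cis; NH3 cis, CN cis (3 arrangements, 2 chiral).
Of these, 2 lack any improper symmetry element and so occur as enantiomeric pairs, giving 6 + 2 = 8 stereoisomers in total.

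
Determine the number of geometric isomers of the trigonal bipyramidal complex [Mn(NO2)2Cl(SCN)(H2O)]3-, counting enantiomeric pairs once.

A trigonal bipyramid has two axial and three equatorial sites, which are chemically inequivalent.
Exhaustive case analysis gives 7 geometric isomers.

7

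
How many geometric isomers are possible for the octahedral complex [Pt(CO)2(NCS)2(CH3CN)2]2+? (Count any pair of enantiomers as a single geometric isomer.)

The six octahedral sites form three mutually perpendicular trans pairs.
There are 5 geometric isomers: CO trans, NCS trans, CH3CN trans; CO cis, NCS cis, CH3CN trans; CO cis, NCS trans, CH3CN cis; CO cis, NCS cis, CH3CN cis (chiral); CO trans, NCS cis, CH3CN cis.

5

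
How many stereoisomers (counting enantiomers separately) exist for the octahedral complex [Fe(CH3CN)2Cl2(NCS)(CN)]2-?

An octahedron has six vertices in three trans pairs; every non-trans pair is cis.
There are 6 geometric isomers: CH3CN trans, Cl cis; CH3CN trans, Cl trans; CH3CN cis, Cl cis (3 arrangements, 2 chiral); CH3CN cis, Cl trans.
Of these, 2 lack any improper symmetry element and so occur as enantiomeric pairs, giving 6 + 2 = 8 stereoisomers in total.

8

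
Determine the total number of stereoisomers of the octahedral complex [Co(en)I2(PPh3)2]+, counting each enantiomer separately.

4

The six octahedral sites form three mutually perpendicular trans pairs.
Each en is bidentate and must span two cis positions.
There are 3 geometric isomers: I trans, PPh3 cis; I cis, PPh3 cis (chiral); I cis, PPh3 trans.
One of these lacks any improper symmetry element and so occurs as an enantiomeric pair, giving 3 + 1 = 4 stereoisomers in total.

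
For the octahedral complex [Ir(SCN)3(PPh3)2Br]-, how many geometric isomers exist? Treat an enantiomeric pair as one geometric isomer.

The distinct arrangements are (3 in all): SCN mer, PPh3 cis; SCN mer, PPh3 trans; SCN fac, PPh3 cis.

3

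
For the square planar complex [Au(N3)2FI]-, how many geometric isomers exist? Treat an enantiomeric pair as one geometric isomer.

There are 2 geometric isomers: N3 cis; N3 trans.

2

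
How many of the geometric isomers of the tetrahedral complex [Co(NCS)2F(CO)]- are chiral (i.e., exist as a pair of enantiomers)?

0

In a tetrahedral complex all four positions are equivalent and every pair of ligands is adjacent — there is no cis/trans distinction.
Only one geometric arrangement is possible.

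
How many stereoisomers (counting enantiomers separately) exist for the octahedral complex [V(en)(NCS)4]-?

An octahedron has six vertices in three trans pairs; every non-trans pair is cis.
Each en is bidentate and must span two cis positions.
Only one geometric arrangement is possible.

1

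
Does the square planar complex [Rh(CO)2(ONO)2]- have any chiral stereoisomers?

In a square planar complex each vertex has one trans partner and two cis neighbours.
Systematic placement gives 2 geometric isomers: CO cis; CO trans.
Each arrangement has an internal mirror plane or centre of symmetry, so none is chiral.

no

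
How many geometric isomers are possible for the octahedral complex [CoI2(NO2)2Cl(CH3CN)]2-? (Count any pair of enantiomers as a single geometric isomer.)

6

The six octahedral sites form three mutually perpendicular trans pairs.
Working through the distinct placements yields 6 geometric isomers: I trans, NO2 trans; I cis, NO2 cis (3 arrangements, 2 chiral); I cis, NO2 trans; I trans, NO2 cis.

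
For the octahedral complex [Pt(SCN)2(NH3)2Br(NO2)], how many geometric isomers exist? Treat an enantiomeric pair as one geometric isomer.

6

Working through the distinct placements yields 6 geometric isomers: SCN trans, NH3 cis; SCN cis, NH3 cis (3 arrangements, 2 chiral); SCN trans, NH3 trans; SCN cis, NH3 trans.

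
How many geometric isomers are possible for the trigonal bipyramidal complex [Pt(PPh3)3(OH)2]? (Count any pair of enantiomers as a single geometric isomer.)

In a trigonal bipyramid the two axial positions differ from the three equatorial ones.
Working through the distinct placements yields 3 geometric isomers: OH both axial; OH one axial, one equatorial; OH both equatorial.

3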